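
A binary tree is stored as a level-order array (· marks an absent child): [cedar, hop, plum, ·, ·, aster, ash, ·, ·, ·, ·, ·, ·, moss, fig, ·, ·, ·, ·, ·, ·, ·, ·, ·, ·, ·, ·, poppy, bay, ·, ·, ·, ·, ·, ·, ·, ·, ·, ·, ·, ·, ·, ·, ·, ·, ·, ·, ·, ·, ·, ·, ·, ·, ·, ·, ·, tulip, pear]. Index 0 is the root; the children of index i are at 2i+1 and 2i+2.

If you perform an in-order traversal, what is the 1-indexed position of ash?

10

In-order visits the left subtree, then the node, then the right subtree.
At cedar: go left to hop.
  hop is a leaf — visit hop.
Visit cedar.
At cedar: go right to plum.
  At plum: go left to aster.
    aster is a leaf — visit aster.
  Visit plum.
  At plum: go right to ash.
    At ash: go left to moss.
      At moss: go left to poppy.
        At poppy: no left child.
        Visit poppy.
        At poppy: go right to tulip.
          tulip is a leaf — visit tulip.
      Visit moss.
      At moss: go right to bay.
        At bay: go left to pear.
          pear is a leaf — visit pear.
        Visit bay.
        At bay: no right child.
    Visit ash.
    At ash: go right to fig.
      fig is a leaf — visit fig.
Full in-order sequence: hop, cedar, aster, plum, poppy, tulip, moss, pear, bay, ash, fig.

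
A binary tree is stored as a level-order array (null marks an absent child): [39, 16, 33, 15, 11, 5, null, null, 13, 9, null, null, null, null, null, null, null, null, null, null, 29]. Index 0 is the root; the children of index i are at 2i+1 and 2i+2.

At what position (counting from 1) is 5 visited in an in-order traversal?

8

In-order visits the left subtree, then the node, then the right subtree.
At 39: go left to 16.
  At 16: go left to 15.
    At 15: no left child.
    Visit 15.
    At 15: go right to 13.
      13 is a leaf — visit 13.
  Visit 16.
  At 16: go right to 11.
    At 11: go left to 9.
      At 9: no left child.
      Visit 9.
      At 9: go right to 29.
        29 is a leaf — visit 29.
    Visit 11.
    At 11: no right child.
Visit 39.
At 39: go right to 33.
  At 33: go left to 5.
    5 is a leaf — visit 5.
  Visit 33.
  At 33: no right child.
Full in-order sequence: 15, 13, 16, 9, 29, 11, 39, 5, 33.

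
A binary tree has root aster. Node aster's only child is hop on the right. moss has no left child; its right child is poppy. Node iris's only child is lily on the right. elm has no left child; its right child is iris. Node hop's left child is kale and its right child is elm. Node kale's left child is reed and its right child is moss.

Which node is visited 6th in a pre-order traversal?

Pre-order visits the node, then its left subtree, then its right subtree.
Visit aster.
At aster: no left child.
At aster: go right to hop.
  Visit hop.
  At hop: go left to kale.
    Visit kale.
    At kale: go left to reed.
      reed is a leaf — visit reed.
    At kale: go right to moss.
      Visit moss.
      At moss: no left child.
      At moss: go right to poppy.
        poppy is a leaf — visit poppy.
  At hop: go right to elm.
    Visit elm.
    At elm: no left child.
    At elm: go right to iris.
      Visit iris.
      At iris: no left child.
      At iris: go right to lily.
        lily is a leaf — visit lily.
Full pre-order sequence: aster, hop, kale, reed, moss, poppy, elm, iris, lily.

poppy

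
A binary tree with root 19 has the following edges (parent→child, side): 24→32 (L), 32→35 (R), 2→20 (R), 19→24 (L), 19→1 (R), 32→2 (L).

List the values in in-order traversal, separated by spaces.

2 20 32 35 24 19 1

In-order visits the left subtree, then the node, then the right subtree.
At 19: go left to 24.
  At 24: go left to 32.
    At 32: go left to 2.
      At 2: no left child.
      Visit 2.
      At 2: go right to 20.
        20 is a leaf — visit 20.
    Visit 32.
    At 32: go right to 35.
      35 is a leaf — visit 35.
  Visit 24.
  At 24: no right child.
Visit 19.
At 19: go right to 1.
  1 is a leaf — visit 1.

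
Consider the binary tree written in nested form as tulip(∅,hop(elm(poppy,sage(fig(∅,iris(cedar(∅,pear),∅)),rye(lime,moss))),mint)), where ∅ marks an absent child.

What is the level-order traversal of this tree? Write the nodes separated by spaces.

Level-order visits nodes level by level from the root, left to right within each level.
Level 0: tulip
Level 1: hop
Level 2: elm, mint
Level 3: poppy, sage
Level 4: fig, rye
Level 5: iris, lime, moss
Level 6: cedar
Level 7: pear

tulip hop elm mint poppy sage fig rye iris lime moss cedar pear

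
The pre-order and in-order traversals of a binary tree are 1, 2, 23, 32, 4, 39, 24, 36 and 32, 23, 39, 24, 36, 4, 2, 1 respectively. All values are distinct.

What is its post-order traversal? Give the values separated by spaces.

The first element of pre-order is the root; it splits in-order into left and right subtrees.
Root 1: left subtree has 7 nodes {32, 23, 39, 24, 36, 4, 2}, right has 0 { }.
  Root 2: left subtree has 6 nodes {32, 23, 39, 24, 36, 4}, right has 0 { }.
    Root 23: left subtree has 1 node {32}, right has 4 {39, 24, 36, 4}.
      Root 4: left subtree has 3 nodes {39, 24, 36}, right has 0 { }.
        Root 39: left subtree has 0 nodes { }, right has 2 {24, 36}.
          Root 24: left subtree has 0 nodes { }, right has 1 {36}.

32 36 24 39 4 23 2 1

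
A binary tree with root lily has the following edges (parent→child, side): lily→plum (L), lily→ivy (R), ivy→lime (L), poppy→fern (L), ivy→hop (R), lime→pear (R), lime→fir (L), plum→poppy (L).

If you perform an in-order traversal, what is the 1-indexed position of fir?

5

In-order visits the left subtree, then the node, then the right subtree.
At lily: go left to plum.
  At plum: go left to poppy.
    At poppy: go left to fern.
      fern is a leaf — visit fern.
    Visit poppy.
    At poppy: no right child.
  Visit plum.
  At plum: no right child.
Visit lily.
At lily: go right to ivy.
  At ivy: go left to lime.
    At lime: go left to fir.
      fir is a leaf — visit fir.
    Visit lime.
    At lime: go right to pear.
      pear is a leaf — visit pear.
  Visit ivy.
  At ivy: go right to hop.
    hop is a leaf — visit hop.
Full in-order sequence: fern, poppy, plum, lily, fir, lime, pear, ivy, hop.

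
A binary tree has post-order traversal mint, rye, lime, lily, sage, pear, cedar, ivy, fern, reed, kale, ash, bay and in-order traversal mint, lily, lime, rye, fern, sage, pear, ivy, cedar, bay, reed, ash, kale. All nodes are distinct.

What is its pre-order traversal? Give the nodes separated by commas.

The last element of post-order is the root; it splits in-order into left and right subtrees.
Root bay: left subtree has 9 nodes {mint, lily, lime, rye, fern, sage, pear, ivy, cedar}, right has 3 {reed, ash, kale}.
  Root fern: left subtree has 4 nodes {mint, lily, lime, rye}, right has 4 {sage, pear, ivy, cedar}.
    Root lily: left subtree has 1 node {mint}, right has 2 {lime, rye}.
      Root lime: left subtree has 0 nodes { }, right has 1 {rye}.
    Root ivy: left subtree has 2 nodes {sage, pear}, right has 1 {cedar}.
      Root pear: left subtree has 1 node {sage}, right has 0 { }.
  Root ash: left subtree has 1 node {reed}, right has 1 {kale}.

bay, fern, lily, mint, lime, rye, ivy, pear, sage, cedar, ash, reed, kale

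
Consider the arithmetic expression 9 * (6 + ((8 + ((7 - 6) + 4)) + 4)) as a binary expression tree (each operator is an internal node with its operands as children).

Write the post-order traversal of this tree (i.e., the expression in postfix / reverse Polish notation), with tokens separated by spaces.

9 6 8 7 6 - 4 + + 4 + + *

Post-order on an expression tree gives postfix notation: for each operator, emit left operand, right operand, then the operator.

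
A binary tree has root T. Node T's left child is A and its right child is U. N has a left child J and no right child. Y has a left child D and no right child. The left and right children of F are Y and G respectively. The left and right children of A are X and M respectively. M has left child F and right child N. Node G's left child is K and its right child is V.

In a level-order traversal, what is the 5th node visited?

M

Level-order visits nodes level by level from the root, left to right within each level.
Level 0: T
Level 1: A, U
Level 2: X, M
Level 3: F, N
Level 4: Y, G, J
Level 5: D, K, V
Full level-order sequence: T, A, U, X, M, F, N, Y, G, J, D, K, V.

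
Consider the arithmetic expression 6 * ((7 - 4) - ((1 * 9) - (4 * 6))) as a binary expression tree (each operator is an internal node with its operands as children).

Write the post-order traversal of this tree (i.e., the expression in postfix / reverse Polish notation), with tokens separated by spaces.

Post-order on an expression tree gives postfix notation: for each operator, emit left operand, right operand, then the operator.

6 7 4 - 1 9 * 4 6 * - - *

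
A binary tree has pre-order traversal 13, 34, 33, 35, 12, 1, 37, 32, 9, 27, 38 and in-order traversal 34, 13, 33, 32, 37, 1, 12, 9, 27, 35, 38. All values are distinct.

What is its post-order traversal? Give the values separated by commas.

34, 32, 37, 1, 27, 9, 12, 38, 35, 33, 13

The first element of pre-order is the root; it splits in-order into left and right subtrees.
Root 13: left subtree has 1 node {34}, right has 9 {33, 32, 37, 1, 12, 9, 27, 35, 38}.
  Root 33: left subtree has 0 nodes { }, right has 8 {32, 37, 1, 12, 9, 27, 35, 38}.
    Root 35: left subtree has 6 nodes {32, 37, 1, 12, 9, 27}, right has 1 {38}.
      Root 12: left subtree has 3 nodes {32, 37, 1}, right has 2 {9, 27}.
        Root 1: left subtree has 2 nodes {32, 37}, right has 0 { }.
          Root 37: left subtree has 1 node {32}, right has 0 { }.
        Root 9: left subtree has 0 nodes { }, right has 1 {27}.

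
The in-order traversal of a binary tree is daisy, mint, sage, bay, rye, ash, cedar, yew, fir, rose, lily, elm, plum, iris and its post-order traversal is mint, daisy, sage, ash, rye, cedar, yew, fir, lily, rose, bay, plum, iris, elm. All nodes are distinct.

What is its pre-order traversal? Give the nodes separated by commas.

The last element of post-order is the root; it splits in-order into left and right subtrees.
Root elm: left subtree has 11 nodes {daisy, mint, sage, bay, rye, ash, cedar, yew, fir, rose, lily}, right has 2 {plum, iris}.
  Root bay: left subtree has 3 nodes {daisy, mint, sage}, right has 7 {rye, ash, cedar, yew, fir, rose, lily}.
    Root sage: left subtree has 2 nodes {daisy, mint}, right has 0 { }.
      Root daisy: left subtree has 0 nodes { }, right has 1 {mint}.
    Root rose: left subtree has 5 nodes {rye, ash, cedar, yew, fir}, right has 1 {lily}.
      Root fir: left subtree has 4 nodes {rye, ash, cedar, yew}, right has 0 { }.
        Root yew: left subtree has 3 nodes {rye, ash, cedar}, right has 0 { }.
          Root cedar: left subtree has 2 nodes {rye, ash}, right has 0 { }.
            Root rye: left subtree has 0 nodes { }, right has 1 {ash}.
  Root iris: left subtree has 1 node {plum}, right has 0 { }.

elm, bay, sage, daisy, mint, rose, fir, yew, cedar, rye, ash, lily, iris, plum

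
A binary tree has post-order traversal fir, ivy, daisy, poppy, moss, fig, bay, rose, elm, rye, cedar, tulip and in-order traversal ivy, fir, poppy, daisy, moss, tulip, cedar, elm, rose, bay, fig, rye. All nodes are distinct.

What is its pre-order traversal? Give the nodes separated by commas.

tulip, moss, poppy, ivy, fir, daisy, cedar, rye, elm, rose, bay, fig

The last element of post-order is the root; it splits in-order into left and right subtrees.
Root tulip: left subtree has 5 nodes {ivy, fir, poppy, daisy, moss}, right has 6 {cedar, elm, rose, bay, fig, rye}.
  Root moss: left subtree has 4 nodes {ivy, fir, poppy, daisy}, right has 0 { }.
    Root poppy: left subtree has 2 nodes {ivy, fir}, right has 1 {daisy}.
      Root ivy: left subtree has 0 nodes { }, right has 1 {fir}.
  Root cedar: left subtree has 0 nodes { }, right has 5 {elm, rose, bay, fig, rye}.
    Root rye: left subtree has 4 nodes {elm, rose, bay, fig}, right has 0 { }.
      Root elm: left subtree has 0 nodes { }, right has 3 {rose, bay, fig}.
        Root rose: left subtree has 0 nodes { }, right has 2 {bay, fig}.
          Root bay: left subtree has 0 nodes { }, right has 1 {fig}.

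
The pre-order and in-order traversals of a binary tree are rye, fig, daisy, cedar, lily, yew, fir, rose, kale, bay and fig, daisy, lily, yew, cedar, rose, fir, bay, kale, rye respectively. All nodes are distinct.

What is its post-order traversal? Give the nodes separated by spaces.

yew lily rose bay kale fir cedar daisy fig rye

The first element of pre-order is the root; it splits in-order into left and right subtrees.
Root rye: left subtree has 9 nodes {fig, daisy, lily, yew, cedar, rose, fir, bay, kale}, right has 0 { }.
  Root fig: left subtree has 0 nodes { }, right has 8 {daisy, lily, yew, cedar, rose, fir, bay, kale}.
    Root daisy: left subtree has 0 nodes { }, right has 7 {lily, yew, cedar, rose, fir, bay, kale}.
      Root cedar: left subtree has 2 nodes {lily, yew}, right has 4 {rose, fir, bay, kale}.
        Root lily: left subtree has 0 nodes { }, right has 1 {yew}.
        Root fir: left subtree has 1 node {rose}, right has 2 {bay, kale}.
          Root kale: left subtree has 1 node {bay}, right has 0 { }.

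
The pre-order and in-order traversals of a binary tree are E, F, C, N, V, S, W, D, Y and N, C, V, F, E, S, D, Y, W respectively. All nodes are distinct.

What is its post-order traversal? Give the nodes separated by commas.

The first element of pre-order is the root; it splits in-order into left and right subtrees.
Root E: left subtree has 4 nodes {N, C, V, F}, right has 4 {S, D, Y, W}.
  Root F: left subtree has 3 nodes {N, C, V}, right has 0 { }.
    Root C: left subtree has 1 node {N}, right has 1 {V}.
  Root S: left subtree has 0 nodes { }, right has 3 {D, Y, W}.
    Root W: left subtree has 2 nodes {D, Y}, right has 0 { }.
      Root D: left subtree has 0 nodes { }, right has 1 {Y}.

N, V, C, F, Y, D, W, S, E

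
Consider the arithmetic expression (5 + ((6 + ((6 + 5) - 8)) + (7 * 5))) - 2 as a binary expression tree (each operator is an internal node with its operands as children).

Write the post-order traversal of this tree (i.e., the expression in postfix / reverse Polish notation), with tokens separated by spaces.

5 6 6 5 + 8 - + 7 5 * + + 2 -

Post-order on an expression tree gives postfix notation: for each operator, emit left operand, right operand, then the operator.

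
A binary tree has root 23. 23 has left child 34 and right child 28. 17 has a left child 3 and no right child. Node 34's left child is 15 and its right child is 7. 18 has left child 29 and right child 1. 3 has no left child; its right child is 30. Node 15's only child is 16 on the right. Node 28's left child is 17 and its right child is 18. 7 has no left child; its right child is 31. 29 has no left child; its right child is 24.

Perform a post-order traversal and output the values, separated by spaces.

Post-order visits the left subtree, then the right subtree, then the node.
At 23: go left to 34.
  At 34: go left to 15.
    At 15: no left child.
    At 15: go right to 16.
      16 is a leaf — visit 16.
    Visit 15.
  At 34: go right to 7.
    At 7: no left child.
    At 7: go right to 31.
      31 is a leaf — visit 31.
    Visit 7.
  Visit 34.
At 23: go right to 28.
  At 28: go left to 17.
    At 17: go left to 3.
      At 3: no left child.
      At 3: go right to 30.
        30 is a leaf — visit 30.
      Visit 3.
    At 17: no right child.
    Visit 17.
  At 28: go right to 18.
    At 18: go left to 29.
      At 29: no left child.
      At 29: go right to 24.
        24 is a leaf — visit 24.
      Visit 29.
    At 18: go right to 1.
      1 is a leaf — visit 1.
    Visit 18.
  Visit 28.
Visit 23.

16 15 31 7 34 30 3 17 24 29 1 18 28 23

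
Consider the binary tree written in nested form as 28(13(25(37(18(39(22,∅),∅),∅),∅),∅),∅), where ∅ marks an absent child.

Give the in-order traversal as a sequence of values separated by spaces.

In-order visits the left subtree, then the node, then the right subtree.
At 28: go left to 13.
  At 13: go left to 25.
    At 25: go left to 37.
      At 37: go left to 18.
        At 18: go left to 39.
          At 39: go left to 22.
            22 is a leaf — visit 22.
          Visit 39.
          At 39: no right child.
        Visit 18.
        At 18: no right child.
      Visit 37.
      At 37: no right child.
    Visit 25.
    At 25: no right child.
  Visit 13.
  At 13: no right child.
Visit 28.
At 28: no right child.

22 39 18 37 25 13 28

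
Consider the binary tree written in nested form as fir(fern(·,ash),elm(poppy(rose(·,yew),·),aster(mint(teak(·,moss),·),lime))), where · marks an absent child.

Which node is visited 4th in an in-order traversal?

In-order visits the left subtree, then the node, then the right subtree.
At fir: go left to fern.
  At fern: no left child.
  Visit fern.
  At fern: go right to ash.
    ash is a leaf — visit ash.
Visit fir.
At fir: go right to elm.
  At elm: go left to poppy.
    At poppy: go left to rose.
      At rose: no left child.
      Visit rose.
      At rose: go right to yew.
        yew is a leaf — visit yew.
    Visit poppy.
    At poppy: no right child.
  Visit elm.
  At elm: go right to aster.
    At aster: go left to mint.
      At mint: go left to teak.
        At teak: no left child.
        Visit teak.
        At teak: go right to moss.
          moss is a leaf — visit moss.
      Visit mint.
      At mint: no right child.
    Visit aster.
    At aster: go right to lime.
      lime is a leaf — visit lime.
Full in-order sequence: fern, ash, fir, rose, yew, poppy, elm, teak, moss, mint, aster, lime.

rose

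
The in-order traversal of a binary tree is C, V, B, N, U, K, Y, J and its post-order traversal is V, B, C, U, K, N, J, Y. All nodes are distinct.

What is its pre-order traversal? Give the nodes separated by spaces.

The last element of post-order is the root; it splits in-order into left and right subtrees.
Root Y: left subtree has 6 nodes {C, V, B, N, U, K}, right has 1 {J}.
  Root N: left subtree has 3 nodes {C, V, B}, right has 2 {U, K}.
    Root C: left subtree has 0 nodes { }, right has 2 {V, B}.
      Root B: left subtree has 1 node {V}, right has 0 { }.
    Root K: left subtree has 1 node {U}, right has 0 { }.

Y N C B V K U J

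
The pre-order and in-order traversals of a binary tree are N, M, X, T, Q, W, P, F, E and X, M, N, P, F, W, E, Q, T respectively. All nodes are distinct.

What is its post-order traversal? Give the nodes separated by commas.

The first element of pre-order is the root; it splits in-order into left and right subtrees.
Root N: left subtree has 2 nodes {X, M}, right has 6 {P, F, W, E, Q, T}.
  Root M: left subtree has 1 node {X}, right has 0 { }.
  Root T: left subtree has 5 nodes {P, F, W, E, Q}, right has 0 { }.
    Root Q: left subtree has 4 nodes {P, F, W, E}, right has 0 { }.
      Root W: left subtree has 2 nodes {P, F}, right has 1 {E}.
        Root P: left subtree has 0 nodes { }, right has 1 {F}.

X, M, F, P, E, W, Q, T, N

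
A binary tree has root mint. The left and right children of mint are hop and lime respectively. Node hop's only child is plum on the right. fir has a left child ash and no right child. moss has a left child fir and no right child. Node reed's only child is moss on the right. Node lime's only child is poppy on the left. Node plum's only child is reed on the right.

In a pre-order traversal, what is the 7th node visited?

ash

Pre-order visits the node, then its left subtree, then its right subtree.
Visit mint.
At mint: go left to hop.
  Visit hop.
  At hop: no left child.
  At hop: go right to plum.
    Visit plum.
    At plum: no left child.
    At plum: go right to reed.
      Visit reed.
      At reed: no left child.
      At reed: go right to moss.
        Visit moss.
        At moss: go left to fir.
          Visit fir.
          At fir: go left to ash.
            ash is a leaf — visit ash.
          At fir: no right child.
        At moss: no right child.
At mint: go right to lime.
  Visit lime.
  At lime: go left to poppy.
    poppy is a leaf — visit poppy.
  At lime: no right child.
Full pre-order sequence: mint, hop, plum, reed, moss, fir, ash, lime, poppy.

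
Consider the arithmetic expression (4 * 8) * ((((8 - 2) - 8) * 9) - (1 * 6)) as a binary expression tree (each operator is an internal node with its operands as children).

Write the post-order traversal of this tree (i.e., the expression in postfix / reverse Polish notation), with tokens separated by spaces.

4 8 * 8 2 - 8 - 9 * 1 6 * - *

Post-order on an expression tree gives postfix notation: for each operator, emit left operand, right operand, then the operator.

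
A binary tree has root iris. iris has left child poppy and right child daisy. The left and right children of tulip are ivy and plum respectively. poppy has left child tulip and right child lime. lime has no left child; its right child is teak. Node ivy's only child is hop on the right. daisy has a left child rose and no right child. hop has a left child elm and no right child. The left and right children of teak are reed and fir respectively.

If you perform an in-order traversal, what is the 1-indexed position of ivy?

1

In-order visits the left subtree, then the node, then the right subtree.
At iris: go left to poppy.
  At poppy: go left to tulip.
    At tulip: go left to ivy.
      At ivy: no left child.
      Visit ivy.
      At ivy: go right to hop.
        At hop: go left to elm.
          elm is a leaf — visit elm.
        Visit hop.
        At hop: no right child.
    Visit tulip.
    At tulip: go right to plum.
      plum is a leaf — visit plum.
  Visit poppy.
  At poppy: go right to lime.
    At lime: no left child.
    Visit lime.
    At lime: go right to teak.
      At teak: go left to reed.
        reed is a leaf — visit reed.
      Visit teak.
      At teak: go right to fir.
        fir is a leaf — visit fir.
Visit iris.
At iris: go right to daisy.
  At daisy: go left to rose.
    rose is a leaf — visit rose.
  Visit daisy.
  At daisy: no right child.
Full in-order sequence: ivy, elm, hop, tulip, plum, poppy, lime, reed, teak, fir, iris, rose, daisy.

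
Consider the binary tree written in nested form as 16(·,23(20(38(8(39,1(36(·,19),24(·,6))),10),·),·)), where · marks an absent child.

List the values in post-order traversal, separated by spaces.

39 19 36 6 24 1 8 10 38 20 23 16

Post-order visits the left subtree, then the right subtree, then the node.
At 16: no left child.
At 16: go right to 23.
  At 23: go left to 20.
    At 20: go left to 38.
      At 38: go left to 8.
        At 8: go left to 39.
          39 is a leaf — visit 39.
        At 8: go right to 1.
          At 1: go left to 36.
            At 36: no left child.
            At 36: go right to 19.
              19 is a leaf — visit 19.
            Visit 36.
          At 1: go right to 24.
            At 24: no left child.
            At 24: go right to 6.
              6 is a leaf — visit 6.
            Visit 24.
          Visit 1.
        Visit 8.
      At 38: go right to 10.
        10 is a leaf — visit 10.
      Visit 38.
    At 20: no right child.
    Visit 20.
  At 23: no right child.
  Visit 23.
Visit 16.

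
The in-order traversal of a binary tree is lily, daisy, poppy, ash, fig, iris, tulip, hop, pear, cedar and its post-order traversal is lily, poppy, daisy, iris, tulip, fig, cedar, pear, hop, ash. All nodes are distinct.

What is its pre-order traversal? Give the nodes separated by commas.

The last element of post-order is the root; it splits in-order into left and right subtrees.
Root ash: left subtree has 3 nodes {lily, daisy, poppy}, right has 6 {fig, iris, tulip, hop, pear, cedar}.
  Root daisy: left subtree has 1 node {lily}, right has 1 {poppy}.
  Root hop: left subtree has 3 nodes {fig, iris, tulip}, right has 2 {pear, cedar}.
    Root fig: left subtree has 0 nodes { }, right has 2 {iris, tulip}.
      Root tulip: left subtree has 1 node {iris}, right has 0 { }.
    Root pear: left subtree has 0 nodes { }, right has 1 {cedar}.

ash, daisy, lily, poppy, hop, fig, tulip, iris, pear, cedar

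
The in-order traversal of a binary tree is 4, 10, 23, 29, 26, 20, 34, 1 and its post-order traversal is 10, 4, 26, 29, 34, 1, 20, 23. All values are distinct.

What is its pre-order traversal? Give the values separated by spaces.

23 4 10 20 29 26 1 34

The last element of post-order is the root; it splits in-order into left and right subtrees.
Root 23: left subtree has 2 nodes {4, 10}, right has 5 {29, 26, 20, 34, 1}.
  Root 4: left subtree has 0 nodes { }, right has 1 {10}.
  Root 20: left subtree has 2 nodes {29, 26}, right has 2 {34, 1}.
    Root 29: left subtree has 0 nodes { }, right has 1 {26}.
    Root 1: left subtree has 1 node {34}, right has 0 { }.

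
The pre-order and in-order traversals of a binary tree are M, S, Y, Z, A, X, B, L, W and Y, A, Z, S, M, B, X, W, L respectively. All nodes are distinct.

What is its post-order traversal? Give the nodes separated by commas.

The first element of pre-order is the root; it splits in-order into left and right subtrees.
Root M: left subtree has 4 nodes {Y, A, Z, S}, right has 4 {B, X, W, L}.
  Root S: left subtree has 3 nodes {Y, A, Z}, right has 0 { }.
    Root Y: left subtree has 0 nodes { }, right has 2 {A, Z}.
      Root Z: left subtree has 1 node {A}, right has 0 { }.
  Root X: left subtree has 1 node {B}, right has 2 {W, L}.
    Root L: left subtree has 1 node {W}, right has 0 { }.

A, Z, Y, S, B, W, L, X, M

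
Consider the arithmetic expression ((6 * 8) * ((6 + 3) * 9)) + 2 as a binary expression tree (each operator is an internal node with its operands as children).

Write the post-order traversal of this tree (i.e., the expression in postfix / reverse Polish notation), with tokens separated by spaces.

6 8 * 6 3 + 9 * * 2 +

Post-order on an expression tree gives postfix notation: for each operator, emit left operand, right operand, then the operator.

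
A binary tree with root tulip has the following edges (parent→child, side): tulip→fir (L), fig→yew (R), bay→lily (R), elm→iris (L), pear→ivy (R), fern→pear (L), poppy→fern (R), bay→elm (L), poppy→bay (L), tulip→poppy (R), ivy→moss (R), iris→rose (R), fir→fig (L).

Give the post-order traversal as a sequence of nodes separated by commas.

yew, fig, fir, rose, iris, elm, lily, bay, moss, ivy, pear, fern, poppy, tulip

Post-order visits the left subtree, then the right subtree, then the node.
At tulip: go left to fir.
  At fir: go left to fig.
    At fig: no left child.
    At fig: go right to yew.
      yew is a leaf — visit yew.
    Visit fig.
  At fir: no right child.
  Visit fir.
At tulip: go right to poppy.
  At poppy: go left to bay.
    At bay: go left to elm.
      At elm: go left to iris.
        At iris: no left child.
        At iris: go right to rose.
          rose is a leaf — visit rose.
        Visit iris.
      At elm: no right child.
      Visit elm.
    At bay: go right to lily.
      lily is a leaf — visit lily.
    Visit bay.
  At poppy: go right to fern.
    At fern: go left to pear.
      At pear: no left child.
      At pear: go right to ivy.
        At ivy: no left child.
        At ivy: go right to moss.
          moss is a leaf — visit moss.
        Visit ivy.
      Visit pear.
    At fern: no right child.
    Visit fern.
  Visit poppy.
Visit tulip.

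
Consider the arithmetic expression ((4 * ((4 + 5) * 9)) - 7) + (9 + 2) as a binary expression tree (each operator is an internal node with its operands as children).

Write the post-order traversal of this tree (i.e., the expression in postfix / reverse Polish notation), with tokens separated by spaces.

Post-order on an expression tree gives postfix notation: for each operator, emit left operand, right operand, then the operator.

4 4 5 + 9 * * 7 - 9 2 + +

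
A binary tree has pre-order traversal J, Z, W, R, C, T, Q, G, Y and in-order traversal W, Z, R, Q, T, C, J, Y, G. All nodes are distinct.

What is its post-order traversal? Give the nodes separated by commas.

The first element of pre-order is the root; it splits in-order into left and right subtrees.
Root J: left subtree has 6 nodes {W, Z, R, Q, T, C}, right has 2 {Y, G}.
  Root Z: left subtree has 1 node {W}, right has 4 {R, Q, T, C}.
    Root R: left subtree has 0 nodes { }, right has 3 {Q, T, C}.
      Root C: left subtree has 2 nodes {Q, T}, right has 0 { }.
        Root T: left subtree has 1 node {Q}, right has 0 { }.
  Root G: left subtree has 1 node {Y}, right has 0 { }.

W, Q, T, C, R, Z, Y, G, J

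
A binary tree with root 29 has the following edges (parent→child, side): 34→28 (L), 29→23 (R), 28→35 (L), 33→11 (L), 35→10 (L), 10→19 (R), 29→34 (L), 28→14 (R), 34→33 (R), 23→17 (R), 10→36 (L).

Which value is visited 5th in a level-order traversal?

33

Level-order visits nodes level by level from the root, left to right within each level.
Level 0: 29
Level 1: 34, 23
Level 2: 28, 33, 17
Level 3: 35, 14, 11
Level 4: 10
Level 5: 36, 19
Full level-order sequence: 29, 34, 23, 28, 33, 17, 35, 14, 11, 10, 36, 19.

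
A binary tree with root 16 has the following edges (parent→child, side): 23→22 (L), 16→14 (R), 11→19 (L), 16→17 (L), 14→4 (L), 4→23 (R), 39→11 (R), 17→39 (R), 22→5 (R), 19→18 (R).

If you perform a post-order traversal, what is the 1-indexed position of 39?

Post-order visits the left subtree, then the right subtree, then the node.
At 16: go left to 17.
  At 17: no left child.
  At 17: go right to 39.
    At 39: no left child.
    At 39: go right to 11.
      At 11: go left to 19.
        At 19: no left child.
        At 19: go right to 18.
          18 is a leaf — visit 18.
        Visit 19.
      At 11: no right child.
      Visit 11.
    Visit 39.
  Visit 17.
At 16: go right to 14.
  At 14: go left to 4.
    At 4: no left child.
    At 4: go right to 23.
      At 23: go left to 22.
        At 22: no left child.
        At 22: go right to 5.
          5 is a leaf — visit 5.
        Visit 22.
      At 23: no right child.
      Visit 23.
    Visit 4.
  At 14: no right child.
  Visit 14.
Visit 16.
Full post-order sequence: 18, 19, 11, 39, 17, 5, 22, 23, 4, 14, 16.

4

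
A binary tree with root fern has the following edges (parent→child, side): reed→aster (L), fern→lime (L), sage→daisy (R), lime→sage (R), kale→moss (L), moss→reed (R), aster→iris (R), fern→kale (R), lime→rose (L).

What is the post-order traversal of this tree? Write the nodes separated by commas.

rose, daisy, sage, lime, iris, aster, reed, moss, kale, fern

Post-order visits the left subtree, then the right subtree, then the node.
At fern: go left to lime.
  At lime: go left to rose.
    rose is a leaf — visit rose.
  At lime: go right to sage.
    At sage: no left child.
    At sage: go right to daisy.
      daisy is a leaf — visit daisy.
    Visit sage.
  Visit lime.
At fern: go right to kale.
  At kale: go left to moss.
    At moss: no left child.
    At moss: go right to reed.
      At reed: go left to aster.
        At aster: no left child.
        At aster: go right to iris.
          iris is a leaf — visit iris.
        Visit aster.
      At reed: no right child.
      Visit reed.
    Visit moss.
  At kale: no right child.
  Visit kale.
Visit fern.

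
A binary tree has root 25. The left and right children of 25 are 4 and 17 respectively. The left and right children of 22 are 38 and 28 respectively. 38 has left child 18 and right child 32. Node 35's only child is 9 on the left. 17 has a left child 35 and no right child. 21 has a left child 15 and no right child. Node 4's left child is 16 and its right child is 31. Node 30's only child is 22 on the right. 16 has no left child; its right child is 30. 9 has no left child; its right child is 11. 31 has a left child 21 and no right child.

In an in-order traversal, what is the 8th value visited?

In-order visits the left subtree, then the node, then the right subtree.
At 25: go left to 4.
  At 4: go left to 16.
    At 16: no left child.
    Visit 16.
    At 16: go right to 30.
      At 30: no left child.
      Visit 30.
      At 30: go right to 22.
        At 22: go left to 38.
          At 38: go left to 18.
            18 is a leaf — visit 18.
          Visit 38.
          At 38: go right to 32.
            32 is a leaf — visit 32.
        Visit 22.
        At 22: go right to 28.
          28 is a leaf — visit 28.
  Visit 4.
  At 4: go right to 31.
    At 31: go left to 21.
      At 21: go left to 15.
        15 is a leaf — visit 15.
      Visit 21.
      At 21: no right child.
    Visit 31.
    At 31: no right child.
Visit 25.
At 25: go right to 17.
  At 17: go left to 35.
    At 35: go left to 9.
      At 9: no left child.
      Visit 9.
      At 9: go right to 11.
        11 is a leaf — visit 11.
    Visit 35.
    At 35: no right child.
  Visit 17.
  At 17: no right child.
Full in-order sequence: 16, 30, 18, 38, 32, 22, 28, 4, 15, 21, 31, 25, 9, 11, 35, 17.

4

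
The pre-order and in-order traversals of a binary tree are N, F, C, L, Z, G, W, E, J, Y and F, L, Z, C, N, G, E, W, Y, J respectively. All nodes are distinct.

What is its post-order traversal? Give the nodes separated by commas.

Z, L, C, F, E, Y, J, W, G, N

The first element of pre-order is the root; it splits in-order into left and right subtrees.
Root N: left subtree has 4 nodes {F, L, Z, C}, right has 5 {G, E, W, Y, J}.
  Root F: left subtree has 0 nodes { }, right has 3 {L, Z, C}.
    Root C: left subtree has 2 nodes {L, Z}, right has 0 { }.
      Root L: left subtree has 0 nodes { }, right has 1 {Z}.
  Root G: left subtree has 0 nodes { }, right has 4 {E, W, Y, J}.
    Root W: left subtree has 1 node {E}, right has 2 {Y, J}.
      Root J: left subtree has 1 node {Y}, right has 0 { }.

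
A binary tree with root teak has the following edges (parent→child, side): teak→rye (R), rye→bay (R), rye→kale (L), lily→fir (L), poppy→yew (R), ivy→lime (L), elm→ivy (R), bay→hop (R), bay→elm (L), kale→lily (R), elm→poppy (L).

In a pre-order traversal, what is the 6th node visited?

bay

Pre-order visits the node, then its left subtree, then its right subtree.
Visit teak.
At teak: no left child.
At teak: go right to rye.
  Visit rye.
  At rye: go left to kale.
    Visit kale.
    At kale: no left child.
    At kale: go right to lily.
      Visit lily.
      At lily: go left to fir.
        fir is a leaf — visit fir.
      At lily: no right child.
  At rye: go right to bay.
    Visit bay.
    At bay: go left to elm.
      Visit elm.
      At elm: go left to poppy.
        Visit poppy.
        At poppy: no left child.
        At poppy: go right to yew.
          yew is a leaf — visit yew.
      At elm: go right to ivy.
        Visit ivy.
        At ivy: go left to lime.
          lime is a leaf — visit lime.
        At ivy: no right child.
    At bay: go right to hop.
      hop is a leaf — visit hop.
Full pre-order sequence: teak, rye, kale, lily, fir, bay, elm, poppy, yew, ivy, lime, hop.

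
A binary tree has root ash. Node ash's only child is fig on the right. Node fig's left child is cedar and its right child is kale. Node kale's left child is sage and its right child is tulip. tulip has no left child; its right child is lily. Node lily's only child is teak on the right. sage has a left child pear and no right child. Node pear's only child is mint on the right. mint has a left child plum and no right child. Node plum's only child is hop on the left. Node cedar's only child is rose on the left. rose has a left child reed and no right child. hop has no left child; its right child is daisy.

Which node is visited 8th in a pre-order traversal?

pear

Pre-order visits the node, then its left subtree, then its right subtree.
Visit ash.
At ash: no left child.
At ash: go right to fig.
  Visit fig.
  At fig: go left to cedar.
    Visit cedar.
    At cedar: go left to rose.
      Visit rose.
      At rose: go left to reed.
        reed is a leaf — visit reed.
      At rose: no right child.
    At cedar: no right child.
  At fig: go right to kale.
    Visit kale.
    At kale: go left to sage.
      Visit sage.
      At sage: go left to pear.
        Visit pear.
        At pear: no left child.
        At pear: go right to mint.
          Visit mint.
          At mint: go left to plum.
            Visit plum.
            At plum: go left to hop.
              Visit hop.
              At hop: no left child.
              At hop: go right to daisy.
                daisy is a leaf — visit daisy.
            At plum: no right child.
          At mint: no right child.
      At sage: no right child.
    At kale: go right to tulip.
      Visit tulip.
      At tulip: no left child.
      At tulip: go right to lily.
        Visit lily.
        At lily: no left child.
        At lily: go right to teak.
          teak is a leaf — visit teak.
Full pre-order sequence: ash, fig, cedar, rose, reed, kale, sage, pear, mint, plum, hop, daisy, tulip, lily, teak.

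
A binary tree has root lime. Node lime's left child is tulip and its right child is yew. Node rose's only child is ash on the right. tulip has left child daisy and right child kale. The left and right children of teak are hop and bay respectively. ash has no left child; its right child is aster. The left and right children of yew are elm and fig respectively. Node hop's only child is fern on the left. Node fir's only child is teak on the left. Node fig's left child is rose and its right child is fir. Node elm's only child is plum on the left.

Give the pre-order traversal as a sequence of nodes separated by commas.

lime, tulip, daisy, kale, yew, elm, plum, fig, rose, ash, aster, fir, teak, hop, fern, bay

Pre-order visits the node, then its left subtree, then its right subtree.
Visit lime.
At lime: go left to tulip.
  Visit tulip.
  At tulip: go left to daisy.
    daisy is a leaf — visit daisy.
  At tulip: go right to kale.
    kale is a leaf — visit kale.
At lime: go right to yew.
  Visit yew.
  At yew: go left to elm.
    Visit elm.
    At elm: go left to plum.
      plum is a leaf — visit plum.
    At elm: no right child.
  At yew: go right to fig.
    Visit fig.
    At fig: go left to rose.
      Visit rose.
      At rose: no left child.
      At rose: go right to ash.
        Visit ash.
        At ash: no left child.
        At ash: go right to aster.
          aster is a leaf — visit aster.
    At fig: go right to fir.
      Visit fir.
      At fir: go left to teak.
        Visit teak.
        At teak: go left to hop.
          Visit hop.
          At hop: go left to fern.
            fern is a leaf — visit fern.
          At hop: no right child.
        At teak: go right to bay.
          bay is a leaf — visit bay.
      At fir: no right child.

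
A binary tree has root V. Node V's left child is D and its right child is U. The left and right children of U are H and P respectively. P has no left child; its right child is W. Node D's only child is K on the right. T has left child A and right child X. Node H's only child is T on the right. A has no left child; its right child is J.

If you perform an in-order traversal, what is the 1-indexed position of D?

1

In-order visits the left subtree, then the node, then the right subtree.
At V: go left to D.
  At D: no left child.
  Visit D.
  At D: go right to K.
    K is a leaf — visit K.
Visit V.
At V: go right to U.
  At U: go left to H.
    At H: no left child.
    Visit H.
    At H: go right to T.
      At T: go left to A.
        At A: no left child.
        Visit A.
        At A: go right to J.
          J is a leaf — visit J.
      Visit T.
      At T: go right to X.
        X is a leaf — visit X.
  Visit U.
  At U: go right to P.
    At P: no left child.
    Visit P.
    At P: go right to W.
      W is a leaf — visit W.
Full in-order sequence: D, K, V, H, A, J, T, X, U, P, W.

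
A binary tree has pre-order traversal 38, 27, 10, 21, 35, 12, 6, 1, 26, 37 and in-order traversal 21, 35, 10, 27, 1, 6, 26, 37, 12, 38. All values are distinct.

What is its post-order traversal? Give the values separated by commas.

35, 21, 10, 1, 37, 26, 6, 12, 27, 38

The first element of pre-order is the root; it splits in-order into left and right subtrees.
Root 38: left subtree has 9 nodes {21, 35, 10, 27, 1, 6, 26, 37, 12}, right has 0 { }.
  Root 27: left subtree has 3 nodes {21, 35, 10}, right has 5 {1, 6, 26, 37, 12}.
    Root 10: left subtree has 2 nodes {21, 35}, right has 0 { }.
      Root 21: left subtree has 0 nodes { }, right has 1 {35}.
    Root 12: left subtree has 4 nodes {1, 6, 26, 37}, right has 0 { }.
      Root 6: left subtree has 1 node {1}, right has 2 {26, 37}.
        Root 26: left subtree has 0 nodes { }, right has 1 {37}.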